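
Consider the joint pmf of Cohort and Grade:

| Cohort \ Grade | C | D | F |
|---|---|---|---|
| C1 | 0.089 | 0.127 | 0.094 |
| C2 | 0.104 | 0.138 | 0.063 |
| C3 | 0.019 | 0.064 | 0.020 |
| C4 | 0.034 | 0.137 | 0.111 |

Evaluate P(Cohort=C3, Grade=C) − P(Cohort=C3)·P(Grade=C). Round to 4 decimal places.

-0.0063

P(Cohort=C3) = 0.019 + 0.064 + 0.020 = 0.103.
P(Grade=C) = 0.089 + 0.104 + 0.019 + 0.034 = 0.246.
P(Cohort=C3, Grade=C) − P(Cohort=C3)P(Grade=C) = 0.019 − 0.103×0.246 = -0.0063.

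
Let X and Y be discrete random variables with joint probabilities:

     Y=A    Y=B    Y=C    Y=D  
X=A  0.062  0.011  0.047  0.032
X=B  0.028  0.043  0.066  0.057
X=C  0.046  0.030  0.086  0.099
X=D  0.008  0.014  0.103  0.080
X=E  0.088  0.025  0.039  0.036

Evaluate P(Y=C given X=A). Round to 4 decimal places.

P(X=A) = 0.062 + 0.011 + 0.047 + 0.032 = 0.152.
P(Y=C | X=A) = 0.047/0.152 = 0.3092.

0.3092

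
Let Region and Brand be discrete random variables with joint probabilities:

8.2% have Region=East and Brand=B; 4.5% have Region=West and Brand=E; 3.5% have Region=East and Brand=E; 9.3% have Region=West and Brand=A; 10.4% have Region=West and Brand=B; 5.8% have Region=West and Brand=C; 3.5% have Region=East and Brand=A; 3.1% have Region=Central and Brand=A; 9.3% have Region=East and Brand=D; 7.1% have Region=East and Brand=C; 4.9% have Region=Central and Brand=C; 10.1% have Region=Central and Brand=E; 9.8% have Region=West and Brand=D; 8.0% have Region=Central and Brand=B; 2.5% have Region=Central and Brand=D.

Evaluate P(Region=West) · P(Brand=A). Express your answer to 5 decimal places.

0.06328

P(Region=West) = 0.093 + 0.104 + 0.058 + 0.098 + 0.045 = 0.398.
P(Brand=A) = 0.035 + 0.093 + 0.031 = 0.159.
Product: 0.398 × 0.159 = 0.06328.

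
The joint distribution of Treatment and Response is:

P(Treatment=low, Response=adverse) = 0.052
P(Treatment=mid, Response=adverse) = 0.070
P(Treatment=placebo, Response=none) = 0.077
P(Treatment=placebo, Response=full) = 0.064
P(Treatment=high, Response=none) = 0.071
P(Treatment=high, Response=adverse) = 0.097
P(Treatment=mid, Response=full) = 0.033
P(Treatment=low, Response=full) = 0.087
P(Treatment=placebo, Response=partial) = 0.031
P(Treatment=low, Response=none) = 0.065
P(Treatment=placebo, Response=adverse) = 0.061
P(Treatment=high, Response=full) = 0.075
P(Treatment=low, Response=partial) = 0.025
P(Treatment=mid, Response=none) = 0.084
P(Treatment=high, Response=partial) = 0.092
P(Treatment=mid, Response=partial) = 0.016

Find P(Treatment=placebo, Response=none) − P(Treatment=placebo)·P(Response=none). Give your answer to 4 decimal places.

0.0078

P(Treatment=placebo) = 0.077 + 0.031 + 0.064 + 0.061 = 0.233.
P(Response=none) = 0.077 + 0.065 + 0.084 + 0.071 = 0.297.
P(Treatment=placebo, Response=none) − P(Treatment=placebo)P(Response=none) = 0.077 − 0.233×0.297 = 0.0078.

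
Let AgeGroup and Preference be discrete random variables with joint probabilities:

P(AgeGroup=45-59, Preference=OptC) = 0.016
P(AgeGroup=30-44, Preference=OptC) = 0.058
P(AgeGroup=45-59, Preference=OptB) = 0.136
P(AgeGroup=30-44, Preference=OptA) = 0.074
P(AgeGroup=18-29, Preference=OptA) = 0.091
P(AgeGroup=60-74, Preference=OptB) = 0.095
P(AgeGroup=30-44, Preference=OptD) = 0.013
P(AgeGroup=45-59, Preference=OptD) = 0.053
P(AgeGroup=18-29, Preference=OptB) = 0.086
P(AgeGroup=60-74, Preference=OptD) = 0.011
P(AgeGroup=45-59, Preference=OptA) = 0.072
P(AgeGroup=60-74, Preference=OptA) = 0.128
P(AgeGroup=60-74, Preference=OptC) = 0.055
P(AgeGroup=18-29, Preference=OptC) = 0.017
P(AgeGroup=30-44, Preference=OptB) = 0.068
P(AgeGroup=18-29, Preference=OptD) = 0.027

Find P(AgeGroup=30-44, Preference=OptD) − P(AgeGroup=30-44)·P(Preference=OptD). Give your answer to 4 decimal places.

P(AgeGroup=30-44) = 0.074 + 0.068 + 0.058 + 0.013 = 0.213.
P(Preference=OptD) = 0.027 + 0.013 + 0.053 + 0.011 = 0.104.
P(AgeGroup=30-44, Preference=OptD) − P(AgeGroup=30-44)P(Preference=OptD) = 0.013 − 0.213×0.104 = -0.0092.

-0.0092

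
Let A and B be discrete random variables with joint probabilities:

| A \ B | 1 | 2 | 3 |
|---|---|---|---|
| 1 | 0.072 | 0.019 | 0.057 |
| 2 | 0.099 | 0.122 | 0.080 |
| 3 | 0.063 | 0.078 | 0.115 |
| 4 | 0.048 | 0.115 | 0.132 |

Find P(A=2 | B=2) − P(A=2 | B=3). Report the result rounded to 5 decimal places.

0.15694

P(B=2) = 0.019 + 0.122 + 0.078 + 0.115 = 0.334; P(A=2 | B=2) = 0.122/0.334 = 0.365269.
P(B=3) = 0.057 + 0.080 + 0.115 + 0.132 = 0.384; P(A=2 | B=3) = 0.080/0.384 = 0.208333.
Difference = 0.15694.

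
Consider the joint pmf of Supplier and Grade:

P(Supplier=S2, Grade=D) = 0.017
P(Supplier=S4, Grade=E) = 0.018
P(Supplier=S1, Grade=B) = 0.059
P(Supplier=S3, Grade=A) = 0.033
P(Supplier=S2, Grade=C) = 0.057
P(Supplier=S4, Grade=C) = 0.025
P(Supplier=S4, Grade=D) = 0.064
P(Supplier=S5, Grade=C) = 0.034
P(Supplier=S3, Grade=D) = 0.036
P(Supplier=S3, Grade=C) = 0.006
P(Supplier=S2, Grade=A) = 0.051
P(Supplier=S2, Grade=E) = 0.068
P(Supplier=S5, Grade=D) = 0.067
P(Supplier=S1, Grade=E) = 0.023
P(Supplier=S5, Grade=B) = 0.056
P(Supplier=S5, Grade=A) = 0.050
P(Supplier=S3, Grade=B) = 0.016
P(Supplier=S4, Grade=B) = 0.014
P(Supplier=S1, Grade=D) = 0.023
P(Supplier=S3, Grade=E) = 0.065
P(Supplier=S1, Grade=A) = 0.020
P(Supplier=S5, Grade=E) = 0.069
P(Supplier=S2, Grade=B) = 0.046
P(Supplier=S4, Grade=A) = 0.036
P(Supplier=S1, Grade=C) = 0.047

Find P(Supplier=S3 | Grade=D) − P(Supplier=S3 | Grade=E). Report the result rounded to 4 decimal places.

P(Grade=D) = 0.023 + 0.017 + 0.036 + 0.064 + 0.067 = 0.207; P(Supplier=S3 | Grade=D) = 0.036/0.207 = 0.17391.
P(Grade=E) = 0.023 + 0.068 + 0.065 + 0.018 + 0.069 = 0.243; P(Supplier=S3 | Grade=E) = 0.065/0.243 = 0.26749.
Difference = -0.0936.

-0.0936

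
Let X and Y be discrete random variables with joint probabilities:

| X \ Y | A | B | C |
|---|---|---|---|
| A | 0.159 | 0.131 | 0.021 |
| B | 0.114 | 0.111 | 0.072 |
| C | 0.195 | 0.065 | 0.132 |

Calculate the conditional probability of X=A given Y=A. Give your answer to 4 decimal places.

0.3397

P(Y=A) = 0.159 + 0.114 + 0.195 = 0.468.
P(X=A | Y=A) = 0.159/0.468 = 0.3397.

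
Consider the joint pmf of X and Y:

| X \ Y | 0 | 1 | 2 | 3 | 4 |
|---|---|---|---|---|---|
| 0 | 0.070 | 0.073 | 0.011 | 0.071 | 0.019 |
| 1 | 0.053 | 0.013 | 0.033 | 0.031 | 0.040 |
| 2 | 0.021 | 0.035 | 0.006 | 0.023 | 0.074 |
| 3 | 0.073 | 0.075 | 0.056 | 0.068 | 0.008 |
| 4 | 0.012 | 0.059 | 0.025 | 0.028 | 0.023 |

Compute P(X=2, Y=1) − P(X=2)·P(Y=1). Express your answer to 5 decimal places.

P(X=2) = 0.021 + 0.035 + 0.006 + 0.023 + 0.074 = 0.159.
P(Y=1) = 0.073 + 0.013 + 0.035 + 0.075 + 0.059 = 0.255.
P(X=2, Y=1) − P(X=2)P(Y=1) = 0.035 − 0.159×0.255 = -0.00555.

-0.00555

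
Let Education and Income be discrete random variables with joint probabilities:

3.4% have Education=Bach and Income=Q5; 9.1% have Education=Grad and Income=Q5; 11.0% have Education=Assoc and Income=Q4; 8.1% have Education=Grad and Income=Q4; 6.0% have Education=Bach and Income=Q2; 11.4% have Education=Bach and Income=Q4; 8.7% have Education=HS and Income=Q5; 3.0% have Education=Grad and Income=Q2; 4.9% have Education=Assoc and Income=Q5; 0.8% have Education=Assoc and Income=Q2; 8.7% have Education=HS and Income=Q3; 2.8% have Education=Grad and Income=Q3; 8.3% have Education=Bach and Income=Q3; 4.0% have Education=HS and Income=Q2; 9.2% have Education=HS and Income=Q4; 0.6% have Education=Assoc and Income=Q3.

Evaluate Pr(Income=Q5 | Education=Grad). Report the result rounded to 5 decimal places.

0.39565

P(Education=Grad) = 0.030 + 0.028 + 0.081 + 0.091 = 0.230.
P(Income=Q5 | Education=Grad) = 0.091/0.230 = 0.39565.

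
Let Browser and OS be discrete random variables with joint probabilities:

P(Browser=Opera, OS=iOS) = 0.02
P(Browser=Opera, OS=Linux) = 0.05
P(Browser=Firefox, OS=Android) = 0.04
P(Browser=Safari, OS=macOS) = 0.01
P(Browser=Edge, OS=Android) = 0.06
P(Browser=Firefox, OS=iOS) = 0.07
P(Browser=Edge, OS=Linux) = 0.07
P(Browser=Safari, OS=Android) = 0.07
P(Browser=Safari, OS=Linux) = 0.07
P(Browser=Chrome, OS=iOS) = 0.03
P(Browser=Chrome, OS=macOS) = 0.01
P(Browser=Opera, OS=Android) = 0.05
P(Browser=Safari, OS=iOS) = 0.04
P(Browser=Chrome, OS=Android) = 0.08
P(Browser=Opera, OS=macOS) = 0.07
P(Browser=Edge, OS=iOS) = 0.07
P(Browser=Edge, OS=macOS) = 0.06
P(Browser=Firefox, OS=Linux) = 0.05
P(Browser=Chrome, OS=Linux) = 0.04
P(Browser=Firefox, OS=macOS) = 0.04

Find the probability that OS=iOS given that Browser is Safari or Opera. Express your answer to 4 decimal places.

P(Browser=Safari) = 0.01 + 0.07 + 0.04 + 0.07 = 0.19.
P(Browser=Opera) = 0.07 + 0.05 + 0.02 + 0.05 = 0.19.
P(Browser ∈ {Safari, Opera}) = 0.19 + 0.19 = 0.38; P(OS=iOS, Browser ∈ {Safari, Opera}) = 0.04 + 0.02 = 0.06.
P(OS=iOS | Browser ∈ {Safari, Opera}) = 0.06/0.38 = 0.1579.

0.1579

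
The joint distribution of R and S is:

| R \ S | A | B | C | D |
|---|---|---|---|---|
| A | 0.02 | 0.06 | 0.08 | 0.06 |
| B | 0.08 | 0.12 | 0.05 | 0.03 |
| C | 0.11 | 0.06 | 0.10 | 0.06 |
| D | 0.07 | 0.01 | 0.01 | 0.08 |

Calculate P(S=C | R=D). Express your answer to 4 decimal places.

P(R=D) = 0.07 + 0.01 + 0.01 + 0.08 = 0.17.
P(S=C | R=D) = 0.01/0.17 = 0.0588.

0.0588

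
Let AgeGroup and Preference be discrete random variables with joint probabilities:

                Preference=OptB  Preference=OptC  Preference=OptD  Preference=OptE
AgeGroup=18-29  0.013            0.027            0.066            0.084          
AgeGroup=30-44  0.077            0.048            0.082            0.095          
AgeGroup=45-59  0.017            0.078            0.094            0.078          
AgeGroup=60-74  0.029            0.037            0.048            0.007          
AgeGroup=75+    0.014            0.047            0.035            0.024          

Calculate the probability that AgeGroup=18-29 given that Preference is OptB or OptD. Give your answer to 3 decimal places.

0.166

P(Preference=OptB) = 0.013 + 0.077 + 0.017 + 0.029 + 0.014 = 0.150.
P(Preference=OptD) = 0.066 + 0.082 + 0.094 + 0.048 + 0.035 = 0.325.
P(Preference ∈ {OptB, OptD}) = 0.150 + 0.325 = 0.475; P(AgeGroup=18-29, Preference ∈ {OptB, OptD}) = 0.013 + 0.066 = 0.079.
P(AgeGroup=18-29 | Preference ∈ {OptB, OptD}) = 0.079/0.475 = 0.166.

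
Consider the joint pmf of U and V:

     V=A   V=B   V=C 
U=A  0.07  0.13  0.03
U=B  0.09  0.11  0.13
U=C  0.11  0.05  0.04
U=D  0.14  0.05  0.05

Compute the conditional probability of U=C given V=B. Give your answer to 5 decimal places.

0.14706

P(V=B) = 0.13 + 0.11 + 0.05 + 0.05 = 0.34.
P(U=C | V=B) = 0.05/0.34 = 0.14706.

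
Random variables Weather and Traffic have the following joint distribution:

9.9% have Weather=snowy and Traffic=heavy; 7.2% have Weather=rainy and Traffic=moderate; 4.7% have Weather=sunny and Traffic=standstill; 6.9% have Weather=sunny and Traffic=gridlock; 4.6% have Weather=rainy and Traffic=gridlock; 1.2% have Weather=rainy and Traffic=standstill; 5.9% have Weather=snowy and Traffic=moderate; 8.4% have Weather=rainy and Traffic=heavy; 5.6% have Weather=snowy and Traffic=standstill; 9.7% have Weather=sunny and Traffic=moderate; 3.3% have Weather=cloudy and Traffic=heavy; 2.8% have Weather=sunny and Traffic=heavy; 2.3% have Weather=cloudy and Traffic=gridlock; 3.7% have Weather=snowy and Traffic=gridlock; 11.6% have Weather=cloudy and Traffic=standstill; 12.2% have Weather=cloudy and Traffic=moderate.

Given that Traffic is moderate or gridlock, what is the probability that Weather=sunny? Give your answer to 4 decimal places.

0.3162

P(Traffic=moderate) = 0.097 + 0.122 + 0.072 + 0.059 = 0.350.
P(Traffic=gridlock) = 0.069 + 0.023 + 0.046 + 0.037 = 0.175.
P(Traffic ∈ {moderate, gridlock}) = 0.350 + 0.175 = 0.525; P(Weather=sunny, Traffic ∈ {moderate, gridlock}) = 0.097 + 0.069 = 0.166.
P(Weather=sunny | Traffic ∈ {moderate, gridlock}) = 0.166/0.525 = 0.3162.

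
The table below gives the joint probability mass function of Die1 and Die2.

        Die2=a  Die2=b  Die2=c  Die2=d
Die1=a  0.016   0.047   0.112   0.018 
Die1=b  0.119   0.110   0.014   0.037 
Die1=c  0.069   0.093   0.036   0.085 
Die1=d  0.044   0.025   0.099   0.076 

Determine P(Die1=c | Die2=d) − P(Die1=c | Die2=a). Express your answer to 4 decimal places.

0.1153

P(Die2=d) = 0.018 + 0.037 + 0.085 + 0.076 = 0.216; P(Die1=c | Die2=d) = 0.085/0.216 = 0.39352.
P(Die2=a) = 0.016 + 0.119 + 0.069 + 0.044 = 0.248; P(Die1=c | Die2=a) = 0.069/0.248 = 0.27823.
Difference = 0.1153.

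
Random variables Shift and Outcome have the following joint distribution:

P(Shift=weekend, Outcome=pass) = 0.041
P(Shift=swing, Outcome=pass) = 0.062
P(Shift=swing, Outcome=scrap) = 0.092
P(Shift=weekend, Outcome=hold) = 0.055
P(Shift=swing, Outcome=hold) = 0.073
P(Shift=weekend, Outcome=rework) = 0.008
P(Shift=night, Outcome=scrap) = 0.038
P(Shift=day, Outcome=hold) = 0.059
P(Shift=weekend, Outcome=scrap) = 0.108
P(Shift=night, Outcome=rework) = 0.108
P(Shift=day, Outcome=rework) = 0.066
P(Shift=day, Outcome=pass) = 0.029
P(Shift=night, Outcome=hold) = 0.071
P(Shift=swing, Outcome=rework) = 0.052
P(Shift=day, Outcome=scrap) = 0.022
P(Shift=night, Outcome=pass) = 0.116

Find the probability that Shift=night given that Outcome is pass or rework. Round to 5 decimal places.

P(Outcome=pass) = 0.029 + 0.062 + 0.116 + 0.041 = 0.248.
P(Outcome=rework) = 0.066 + 0.052 + 0.108 + 0.008 = 0.234.
P(Outcome ∈ {pass, rework}) = 0.248 + 0.234 = 0.482; P(Shift=night, Outcome ∈ {pass, rework}) = 0.116 + 0.108 = 0.224.
P(Shift=night | Outcome ∈ {pass, rework}) = 0.224/0.482 = 0.46473.

0.46473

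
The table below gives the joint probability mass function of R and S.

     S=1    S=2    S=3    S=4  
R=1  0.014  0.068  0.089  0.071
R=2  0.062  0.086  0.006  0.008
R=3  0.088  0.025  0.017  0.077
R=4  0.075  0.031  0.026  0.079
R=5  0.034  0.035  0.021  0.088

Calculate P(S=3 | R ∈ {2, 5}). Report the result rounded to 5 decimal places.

P(R=2) = 0.062 + 0.086 + 0.006 + 0.008 = 0.162.
P(R=5) = 0.034 + 0.035 + 0.021 + 0.088 = 0.178.
P(R ∈ {2, 5}) = 0.162 + 0.178 = 0.340; P(S=3, R ∈ {2, 5}) = 0.006 + 0.021 = 0.027.
P(S=3 | R ∈ {2, 5}) = 0.027/0.340 = 0.07941.

0.07941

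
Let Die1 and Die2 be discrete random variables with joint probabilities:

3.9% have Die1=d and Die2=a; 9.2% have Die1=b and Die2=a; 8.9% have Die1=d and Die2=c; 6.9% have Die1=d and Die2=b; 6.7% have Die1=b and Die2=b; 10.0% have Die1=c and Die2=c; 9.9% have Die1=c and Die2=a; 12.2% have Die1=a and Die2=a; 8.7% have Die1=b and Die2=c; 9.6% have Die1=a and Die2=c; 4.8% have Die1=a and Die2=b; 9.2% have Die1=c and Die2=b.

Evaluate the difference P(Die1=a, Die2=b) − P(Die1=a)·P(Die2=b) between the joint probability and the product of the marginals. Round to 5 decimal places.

P(Die1=a) = 0.122 + 0.048 + 0.096 = 0.266.
P(Die2=b) = 0.048 + 0.067 + 0.092 + 0.069 = 0.276.
P(Die1=a, Die2=b) − P(Die1=a)P(Die2=b) = 0.048 − 0.266×0.276 = -0.02542.

-0.02542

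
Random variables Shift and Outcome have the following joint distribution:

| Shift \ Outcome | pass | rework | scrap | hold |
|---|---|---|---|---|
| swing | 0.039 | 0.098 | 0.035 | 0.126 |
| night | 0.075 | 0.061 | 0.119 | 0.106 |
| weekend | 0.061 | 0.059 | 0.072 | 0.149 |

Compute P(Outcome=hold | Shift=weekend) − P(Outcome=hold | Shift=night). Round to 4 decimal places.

0.1433

P(Shift=weekend) = 0.061 + 0.059 + 0.072 + 0.149 = 0.341; P(Outcome=hold | Shift=weekend) = 0.149/0.341 = 0.43695.
P(Shift=night) = 0.075 + 0.061 + 0.119 + 0.106 = 0.361; P(Outcome=hold | Shift=night) = 0.106/0.361 = 0.29363.
Difference = 0.1433.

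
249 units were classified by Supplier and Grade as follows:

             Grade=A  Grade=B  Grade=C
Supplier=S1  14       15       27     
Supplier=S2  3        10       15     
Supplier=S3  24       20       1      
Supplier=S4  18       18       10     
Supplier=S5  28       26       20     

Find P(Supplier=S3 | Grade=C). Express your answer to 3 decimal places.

Total with Grade=C: 27 + 15 + 1 + 10 + 20 = 73.
P(Supplier=S3 | Grade=C) = 1/73 = 0.014.

0.014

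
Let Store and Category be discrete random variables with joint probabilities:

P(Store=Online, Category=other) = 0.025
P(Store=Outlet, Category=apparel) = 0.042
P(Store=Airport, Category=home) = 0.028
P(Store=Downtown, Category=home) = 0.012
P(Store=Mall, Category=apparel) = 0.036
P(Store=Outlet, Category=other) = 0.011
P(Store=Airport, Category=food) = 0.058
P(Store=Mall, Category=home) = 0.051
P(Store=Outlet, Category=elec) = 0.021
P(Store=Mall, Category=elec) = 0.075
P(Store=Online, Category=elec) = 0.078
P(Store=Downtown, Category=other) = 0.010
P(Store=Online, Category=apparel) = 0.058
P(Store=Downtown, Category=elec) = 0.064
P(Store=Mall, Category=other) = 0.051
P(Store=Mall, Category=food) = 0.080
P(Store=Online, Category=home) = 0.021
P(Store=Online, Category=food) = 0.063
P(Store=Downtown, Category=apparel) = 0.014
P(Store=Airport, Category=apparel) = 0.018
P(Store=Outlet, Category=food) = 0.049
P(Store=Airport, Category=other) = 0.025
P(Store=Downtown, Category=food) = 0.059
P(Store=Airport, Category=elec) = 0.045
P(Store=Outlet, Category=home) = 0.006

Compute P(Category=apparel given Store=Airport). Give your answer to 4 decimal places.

P(Store=Airport) = 0.058 + 0.018 + 0.045 + 0.028 + 0.025 = 0.174.
P(Category=apparel | Store=Airport) = 0.018/0.174 = 0.1034.

0.1034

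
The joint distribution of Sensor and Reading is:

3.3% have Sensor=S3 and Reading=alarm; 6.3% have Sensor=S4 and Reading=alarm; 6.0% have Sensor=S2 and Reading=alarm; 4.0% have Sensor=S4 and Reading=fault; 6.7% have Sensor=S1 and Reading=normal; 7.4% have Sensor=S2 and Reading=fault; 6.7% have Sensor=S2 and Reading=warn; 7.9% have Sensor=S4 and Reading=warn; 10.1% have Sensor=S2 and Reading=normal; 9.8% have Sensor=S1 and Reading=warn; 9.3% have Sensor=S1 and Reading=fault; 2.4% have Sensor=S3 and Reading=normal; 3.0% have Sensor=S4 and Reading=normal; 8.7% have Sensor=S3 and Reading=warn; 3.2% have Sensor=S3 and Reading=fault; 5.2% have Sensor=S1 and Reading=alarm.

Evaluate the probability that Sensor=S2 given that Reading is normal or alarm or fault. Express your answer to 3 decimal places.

0.351

P(Reading=normal) = 0.067 + 0.101 + 0.024 + 0.030 = 0.222.
P(Reading=alarm) = 0.052 + 0.060 + 0.033 + 0.063 = 0.208.
P(Reading=fault) = 0.093 + 0.074 + 0.032 + 0.040 = 0.239.
P(Reading ∈ {normal, alarm, fault}) = 0.222 + 0.208 + 0.239 = 0.669; P(Sensor=S2, Reading ∈ {normal, alarm, fault}) = 0.101 + 0.060 + 0.074 = 0.235.
P(Sensor=S2 | Reading ∈ {normal, alarm, fault}) = 0.235/0.669 = 0.351.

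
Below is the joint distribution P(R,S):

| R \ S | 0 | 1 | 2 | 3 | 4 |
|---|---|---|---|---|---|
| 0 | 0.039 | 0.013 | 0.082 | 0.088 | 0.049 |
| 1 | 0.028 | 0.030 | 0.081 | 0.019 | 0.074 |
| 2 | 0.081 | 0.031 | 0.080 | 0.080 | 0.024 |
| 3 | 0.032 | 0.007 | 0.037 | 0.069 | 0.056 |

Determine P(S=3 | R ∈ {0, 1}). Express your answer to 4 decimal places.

P(R=0) = 0.039 + 0.013 + 0.082 + 0.088 + 0.049 = 0.271.
P(R=1) = 0.028 + 0.030 + 0.081 + 0.019 + 0.074 = 0.232.
P(R ∈ {0, 1}) = 0.271 + 0.232 = 0.503; P(S=3, R ∈ {0, 1}) = 0.088 + 0.019 = 0.107.
P(S=3 | R ∈ {0, 1}) = 0.107/0.503 = 0.2127.

0.2127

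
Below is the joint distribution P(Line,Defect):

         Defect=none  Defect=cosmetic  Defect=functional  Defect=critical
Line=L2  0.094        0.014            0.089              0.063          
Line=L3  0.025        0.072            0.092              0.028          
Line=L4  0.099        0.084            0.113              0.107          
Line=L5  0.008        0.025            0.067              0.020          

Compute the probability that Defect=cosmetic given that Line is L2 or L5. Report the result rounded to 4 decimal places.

0.1026

P(Line=L2) = 0.094 + 0.014 + 0.089 + 0.063 = 0.260.
P(Line=L5) = 0.008 + 0.025 + 0.067 + 0.020 = 0.120.
P(Line ∈ {L2, L5}) = 0.260 + 0.120 = 0.380; P(Defect=cosmetic, Line ∈ {L2, L5}) = 0.014 + 0.025 = 0.039.
P(Defect=cosmetic | Line ∈ {L2, L5}) = 0.039/0.380 = 0.1026.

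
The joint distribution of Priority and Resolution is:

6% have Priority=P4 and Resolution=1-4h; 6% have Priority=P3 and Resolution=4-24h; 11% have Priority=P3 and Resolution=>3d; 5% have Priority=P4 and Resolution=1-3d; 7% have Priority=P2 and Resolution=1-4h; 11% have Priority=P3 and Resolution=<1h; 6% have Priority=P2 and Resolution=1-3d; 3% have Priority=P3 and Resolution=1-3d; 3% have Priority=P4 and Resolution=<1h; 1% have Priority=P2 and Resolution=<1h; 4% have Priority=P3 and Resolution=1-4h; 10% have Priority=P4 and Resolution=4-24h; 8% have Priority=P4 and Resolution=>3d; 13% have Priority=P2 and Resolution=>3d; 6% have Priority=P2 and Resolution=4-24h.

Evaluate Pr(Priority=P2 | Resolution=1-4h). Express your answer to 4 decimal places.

0.4118

P(Resolution=1-4h) = 0.07 + 0.04 + 0.06 = 0.17.
P(Priority=P2 | Resolution=1-4h) = 0.07/0.17 = 0.4118.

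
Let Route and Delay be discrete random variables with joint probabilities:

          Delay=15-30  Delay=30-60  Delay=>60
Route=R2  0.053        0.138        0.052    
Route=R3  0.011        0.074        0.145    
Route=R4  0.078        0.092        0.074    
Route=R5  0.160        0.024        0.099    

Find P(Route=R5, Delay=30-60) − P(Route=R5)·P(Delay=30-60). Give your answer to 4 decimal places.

P(Route=R5) = 0.160 + 0.024 + 0.099 = 0.283.
P(Delay=30-60) = 0.138 + 0.074 + 0.092 + 0.024 = 0.328.
P(Route=R5, Delay=30-60) − P(Route=R5)P(Delay=30-60) = 0.024 − 0.283×0.328 = -0.0688.

-0.0688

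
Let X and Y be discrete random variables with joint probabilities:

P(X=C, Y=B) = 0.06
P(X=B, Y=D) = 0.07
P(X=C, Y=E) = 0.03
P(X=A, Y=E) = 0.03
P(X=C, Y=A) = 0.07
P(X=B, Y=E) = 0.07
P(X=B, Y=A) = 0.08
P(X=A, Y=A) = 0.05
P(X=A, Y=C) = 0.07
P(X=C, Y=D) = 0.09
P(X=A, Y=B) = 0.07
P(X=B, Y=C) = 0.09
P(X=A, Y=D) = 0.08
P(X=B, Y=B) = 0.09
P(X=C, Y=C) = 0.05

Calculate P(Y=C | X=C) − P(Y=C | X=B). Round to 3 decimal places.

-0.058

P(X=C) = 0.07 + 0.06 + 0.05 + 0.09 + 0.03 = 0.30; P(Y=C | X=C) = 0.05/0.30 = 0.1667.
P(X=B) = 0.08 + 0.09 + 0.09 + 0.07 + 0.07 = 0.40; P(Y=C | X=B) = 0.09/0.40 = 0.2250.
Difference = -0.058.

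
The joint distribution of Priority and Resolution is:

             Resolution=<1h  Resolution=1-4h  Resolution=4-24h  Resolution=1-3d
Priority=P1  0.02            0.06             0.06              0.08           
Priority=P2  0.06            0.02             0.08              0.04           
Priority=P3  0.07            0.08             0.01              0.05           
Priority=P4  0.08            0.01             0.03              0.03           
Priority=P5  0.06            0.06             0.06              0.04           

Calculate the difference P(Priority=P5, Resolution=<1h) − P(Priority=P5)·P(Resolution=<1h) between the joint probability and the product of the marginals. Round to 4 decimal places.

-0.0038

P(Priority=P5) = 0.06 + 0.06 + 0.06 + 0.04 = 0.22.
P(Resolution=<1h) = 0.02 + 0.06 + 0.07 + 0.08 + 0.06 = 0.29.
P(Priority=P5, Resolution=<1h) − P(Priority=P5)P(Resolution=<1h) = 0.06 − 0.22×0.29 = -0.0038.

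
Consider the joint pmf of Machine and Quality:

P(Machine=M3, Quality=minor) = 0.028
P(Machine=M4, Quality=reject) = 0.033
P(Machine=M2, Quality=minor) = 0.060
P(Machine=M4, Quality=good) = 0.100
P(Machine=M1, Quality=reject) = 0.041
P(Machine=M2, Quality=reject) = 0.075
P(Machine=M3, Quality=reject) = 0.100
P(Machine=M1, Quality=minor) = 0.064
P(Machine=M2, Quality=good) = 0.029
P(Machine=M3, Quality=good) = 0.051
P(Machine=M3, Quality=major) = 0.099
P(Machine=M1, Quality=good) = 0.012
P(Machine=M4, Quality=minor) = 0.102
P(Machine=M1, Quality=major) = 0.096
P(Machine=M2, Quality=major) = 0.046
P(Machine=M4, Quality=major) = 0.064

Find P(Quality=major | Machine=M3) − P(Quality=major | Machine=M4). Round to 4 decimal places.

0.1421

P(Machine=M3) = 0.051 + 0.028 + 0.099 + 0.100 = 0.278; P(Quality=major | Machine=M3) = 0.099/0.278 = 0.35612.
P(Machine=M4) = 0.100 + 0.102 + 0.064 + 0.033 = 0.299; P(Quality=major | Machine=M4) = 0.064/0.299 = 0.21405.
Difference = 0.1421.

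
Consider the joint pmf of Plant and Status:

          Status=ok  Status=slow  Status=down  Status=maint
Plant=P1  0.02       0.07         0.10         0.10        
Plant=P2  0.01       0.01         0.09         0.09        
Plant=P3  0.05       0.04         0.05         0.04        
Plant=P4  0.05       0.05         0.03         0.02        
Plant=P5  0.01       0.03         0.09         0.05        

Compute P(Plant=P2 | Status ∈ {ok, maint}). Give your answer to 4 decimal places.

P(Status=ok) = 0.02 + 0.01 + 0.05 + 0.05 + 0.01 = 0.14.
P(Status=maint) = 0.10 + 0.09 + 0.04 + 0.02 + 0.05 = 0.30.
P(Status ∈ {ok, maint}) = 0.14 + 0.30 = 0.44; P(Plant=P2, Status ∈ {ok, maint}) = 0.01 + 0.09 = 0.10.
P(Plant=P2 | Status ∈ {ok, maint}) = 0.10/0.44 = 0.2273.

0.2273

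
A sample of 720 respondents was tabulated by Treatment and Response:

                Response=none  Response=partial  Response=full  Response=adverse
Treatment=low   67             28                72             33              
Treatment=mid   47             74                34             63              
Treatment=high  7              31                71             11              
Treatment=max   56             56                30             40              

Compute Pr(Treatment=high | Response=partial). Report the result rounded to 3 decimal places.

Total with Response=partial: 28 + 74 + 31 + 56 = 189.
P(Treatment=high | Response=partial) = 31/189 = 0.164.

0.164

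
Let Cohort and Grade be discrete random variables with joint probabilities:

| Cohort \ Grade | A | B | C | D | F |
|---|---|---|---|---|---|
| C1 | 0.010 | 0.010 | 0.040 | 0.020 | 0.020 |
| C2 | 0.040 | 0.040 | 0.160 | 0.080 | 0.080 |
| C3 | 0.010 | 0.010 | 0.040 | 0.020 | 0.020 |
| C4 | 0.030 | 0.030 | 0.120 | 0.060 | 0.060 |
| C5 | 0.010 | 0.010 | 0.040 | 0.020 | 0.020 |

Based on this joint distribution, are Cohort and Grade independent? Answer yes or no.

Every cell satisfies P(Cohort,Grade) = P(Cohort)·P(Grade). For instance P(Cohort=C5) = 0.100, P(Grade=C) = 0.400, and 0.100×0.400 = 0.040 matches the joint entry. So Cohort and Grade are independent.

yes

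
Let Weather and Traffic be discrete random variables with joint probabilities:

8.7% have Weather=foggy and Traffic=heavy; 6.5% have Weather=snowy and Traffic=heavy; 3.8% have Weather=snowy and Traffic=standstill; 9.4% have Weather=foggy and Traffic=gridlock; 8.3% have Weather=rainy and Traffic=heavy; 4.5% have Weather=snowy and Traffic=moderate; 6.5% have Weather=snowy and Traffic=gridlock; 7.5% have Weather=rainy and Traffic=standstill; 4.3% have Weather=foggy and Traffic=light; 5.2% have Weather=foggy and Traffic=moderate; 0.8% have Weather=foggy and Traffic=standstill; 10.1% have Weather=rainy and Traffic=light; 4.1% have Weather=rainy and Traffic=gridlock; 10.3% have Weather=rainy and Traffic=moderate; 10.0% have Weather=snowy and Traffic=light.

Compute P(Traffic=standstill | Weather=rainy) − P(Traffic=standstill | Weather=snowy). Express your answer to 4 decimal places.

0.0647

P(Weather=rainy) = 0.101 + 0.103 + 0.083 + 0.041 + 0.075 = 0.403; P(Traffic=standstill | Weather=rainy) = 0.075/0.403 = 0.18610.
P(Weather=snowy) = 0.100 + 0.045 + 0.065 + 0.065 + 0.038 = 0.313; P(Traffic=standstill | Weather=snowy) = 0.038/0.313 = 0.12141.
Difference = 0.0647.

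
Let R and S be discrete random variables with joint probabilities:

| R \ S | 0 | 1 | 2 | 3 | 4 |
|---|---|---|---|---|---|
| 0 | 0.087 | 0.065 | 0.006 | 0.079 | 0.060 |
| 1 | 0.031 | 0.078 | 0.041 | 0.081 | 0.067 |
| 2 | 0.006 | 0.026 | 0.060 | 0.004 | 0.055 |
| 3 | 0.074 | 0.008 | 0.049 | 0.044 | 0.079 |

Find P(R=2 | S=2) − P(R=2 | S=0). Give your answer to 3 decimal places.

0.354

P(S=2) = 0.006 + 0.041 + 0.060 + 0.049 = 0.156; P(R=2 | S=2) = 0.060/0.156 = 0.3846.
P(S=0) = 0.087 + 0.031 + 0.006 + 0.074 = 0.198; P(R=2 | S=0) = 0.006/0.198 = 0.0303.
Difference = 0.354.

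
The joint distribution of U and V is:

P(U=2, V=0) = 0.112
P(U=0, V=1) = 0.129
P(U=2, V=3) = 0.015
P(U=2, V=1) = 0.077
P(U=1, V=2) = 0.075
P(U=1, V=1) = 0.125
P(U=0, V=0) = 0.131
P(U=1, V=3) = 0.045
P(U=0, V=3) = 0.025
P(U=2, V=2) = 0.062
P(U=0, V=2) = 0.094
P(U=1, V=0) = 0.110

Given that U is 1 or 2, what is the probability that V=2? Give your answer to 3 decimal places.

0.221

P(U=1) = 0.110 + 0.125 + 0.075 + 0.045 = 0.355.
P(U=2) = 0.112 + 0.077 + 0.062 + 0.015 = 0.266.
P(U ∈ {1, 2}) = 0.355 + 0.266 = 0.621; P(V=2, U ∈ {1, 2}) = 0.075 + 0.062 = 0.137.
P(V=2 | U ∈ {1, 2}) = 0.137/0.621 = 0.221.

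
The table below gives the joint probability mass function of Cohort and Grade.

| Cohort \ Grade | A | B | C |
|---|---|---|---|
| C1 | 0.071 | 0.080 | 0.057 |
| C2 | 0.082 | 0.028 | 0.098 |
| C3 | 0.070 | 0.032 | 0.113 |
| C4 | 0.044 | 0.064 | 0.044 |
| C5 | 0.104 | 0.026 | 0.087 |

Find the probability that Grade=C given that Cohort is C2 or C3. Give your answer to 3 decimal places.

0.499

P(Cohort=C2) = 0.082 + 0.028 + 0.098 = 0.208.
P(Cohort=C3) = 0.070 + 0.032 + 0.113 = 0.215.
P(Cohort ∈ {C2, C3}) = 0.208 + 0.215 = 0.423; P(Grade=C, Cohort ∈ {C2, C3}) = 0.098 + 0.113 = 0.211.
P(Grade=C | Cohort ∈ {C2, C3}) = 0.211/0.423 = 0.499.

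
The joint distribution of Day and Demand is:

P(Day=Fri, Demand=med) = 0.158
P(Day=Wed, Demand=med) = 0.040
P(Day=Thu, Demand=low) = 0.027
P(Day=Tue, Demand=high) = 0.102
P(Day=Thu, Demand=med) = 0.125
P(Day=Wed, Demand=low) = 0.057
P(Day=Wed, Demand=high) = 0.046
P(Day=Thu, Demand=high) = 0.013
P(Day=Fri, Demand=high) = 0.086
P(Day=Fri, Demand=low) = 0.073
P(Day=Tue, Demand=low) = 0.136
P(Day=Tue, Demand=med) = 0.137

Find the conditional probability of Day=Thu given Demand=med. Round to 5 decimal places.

0.27174

P(Demand=med) = 0.137 + 0.040 + 0.125 + 0.158 = 0.460.
P(Day=Thu | Demand=med) = 0.125/0.460 = 0.27174.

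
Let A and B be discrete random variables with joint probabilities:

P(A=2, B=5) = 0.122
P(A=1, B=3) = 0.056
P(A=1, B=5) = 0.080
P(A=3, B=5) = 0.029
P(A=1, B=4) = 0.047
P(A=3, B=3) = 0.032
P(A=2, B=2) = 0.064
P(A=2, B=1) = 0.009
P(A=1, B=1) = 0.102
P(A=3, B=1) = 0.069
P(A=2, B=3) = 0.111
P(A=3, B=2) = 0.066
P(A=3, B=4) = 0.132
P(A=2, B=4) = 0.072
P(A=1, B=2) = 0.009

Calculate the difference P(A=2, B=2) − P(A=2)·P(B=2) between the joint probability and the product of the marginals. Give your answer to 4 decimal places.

P(A=2) = 0.009 + 0.064 + 0.111 + 0.072 + 0.122 = 0.378.
P(B=2) = 0.009 + 0.064 + 0.066 = 0.139.
P(A=2, B=2) − P(A=2)P(B=2) = 0.064 − 0.378×0.139 = 0.0115.

0.0115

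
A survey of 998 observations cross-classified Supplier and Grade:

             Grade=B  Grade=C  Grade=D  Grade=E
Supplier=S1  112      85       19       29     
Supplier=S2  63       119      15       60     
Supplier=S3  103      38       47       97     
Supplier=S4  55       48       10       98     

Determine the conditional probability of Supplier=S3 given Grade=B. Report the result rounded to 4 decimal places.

Total with Grade=B: 112 + 63 + 103 + 55 = 333.
P(Supplier=S3 | Grade=B) = 103/333 = 0.3093.

0.3093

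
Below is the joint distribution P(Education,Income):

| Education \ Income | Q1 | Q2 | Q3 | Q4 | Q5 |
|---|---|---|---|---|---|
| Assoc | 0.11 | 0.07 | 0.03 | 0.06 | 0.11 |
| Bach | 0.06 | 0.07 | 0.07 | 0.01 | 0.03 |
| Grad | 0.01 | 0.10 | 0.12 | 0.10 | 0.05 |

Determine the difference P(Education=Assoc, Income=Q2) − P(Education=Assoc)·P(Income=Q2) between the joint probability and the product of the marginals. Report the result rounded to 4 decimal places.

P(Education=Assoc) = 0.11 + 0.07 + 0.03 + 0.06 + 0.11 = 0.38.
P(Income=Q2) = 0.07 + 0.07 + 0.10 = 0.24.
P(Education=Assoc, Income=Q2) − P(Education=Assoc)P(Income=Q2) = 0.07 − 0.38×0.24 = -0.0212.

-0.0212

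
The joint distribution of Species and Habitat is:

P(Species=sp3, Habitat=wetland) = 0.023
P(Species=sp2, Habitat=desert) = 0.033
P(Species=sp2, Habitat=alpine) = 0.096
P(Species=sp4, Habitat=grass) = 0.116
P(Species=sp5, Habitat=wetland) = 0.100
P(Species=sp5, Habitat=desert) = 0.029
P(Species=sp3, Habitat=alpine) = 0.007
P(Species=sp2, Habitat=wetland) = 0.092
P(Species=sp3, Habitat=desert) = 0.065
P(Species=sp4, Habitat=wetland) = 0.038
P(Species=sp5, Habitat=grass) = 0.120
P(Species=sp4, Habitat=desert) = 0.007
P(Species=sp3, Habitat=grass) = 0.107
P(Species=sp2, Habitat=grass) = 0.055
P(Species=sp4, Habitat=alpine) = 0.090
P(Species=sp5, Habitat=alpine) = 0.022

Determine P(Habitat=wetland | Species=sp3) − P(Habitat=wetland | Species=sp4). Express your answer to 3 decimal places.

-0.038

P(Species=sp3) = 0.107 + 0.023 + 0.065 + 0.007 = 0.202; P(Habitat=wetland | Species=sp3) = 0.023/0.202 = 0.1139.
P(Species=sp4) = 0.116 + 0.038 + 0.007 + 0.090 = 0.251; P(Habitat=wetland | Species=sp4) = 0.038/0.251 = 0.1514.
Difference = -0.038.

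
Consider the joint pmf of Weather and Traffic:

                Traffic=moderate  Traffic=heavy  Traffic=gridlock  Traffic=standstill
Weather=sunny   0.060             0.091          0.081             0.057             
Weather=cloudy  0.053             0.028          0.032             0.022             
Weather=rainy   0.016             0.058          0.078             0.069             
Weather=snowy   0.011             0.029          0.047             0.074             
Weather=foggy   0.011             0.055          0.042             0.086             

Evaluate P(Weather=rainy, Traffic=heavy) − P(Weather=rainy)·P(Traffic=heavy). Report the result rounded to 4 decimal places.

P(Weather=rainy) = 0.016 + 0.058 + 0.078 + 0.069 = 0.221.
P(Traffic=heavy) = 0.091 + 0.028 + 0.058 + 0.029 + 0.055 = 0.261.
P(Weather=rainy, Traffic=heavy) − P(Weather=rainy)P(Traffic=heavy) = 0.058 − 0.221×0.261 = 0.0003.

0.0003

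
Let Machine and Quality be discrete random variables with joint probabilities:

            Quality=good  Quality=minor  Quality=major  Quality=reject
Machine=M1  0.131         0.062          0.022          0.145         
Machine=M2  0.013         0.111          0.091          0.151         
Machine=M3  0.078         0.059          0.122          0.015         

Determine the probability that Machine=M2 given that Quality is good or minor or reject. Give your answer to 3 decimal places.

P(Quality=good) = 0.131 + 0.013 + 0.078 = 0.222.
P(Quality=minor) = 0.062 + 0.111 + 0.059 = 0.232.
P(Quality=reject) = 0.145 + 0.151 + 0.015 = 0.311.
P(Quality ∈ {good, minor, reject}) = 0.222 + 0.232 + 0.311 = 0.765; P(Machine=M2, Quality ∈ {good, minor, reject}) = 0.013 + 0.111 + 0.151 = 0.275.
P(Machine=M2 | Quality ∈ {good, minor, reject}) = 0.275/0.765 = 0.359.

0.359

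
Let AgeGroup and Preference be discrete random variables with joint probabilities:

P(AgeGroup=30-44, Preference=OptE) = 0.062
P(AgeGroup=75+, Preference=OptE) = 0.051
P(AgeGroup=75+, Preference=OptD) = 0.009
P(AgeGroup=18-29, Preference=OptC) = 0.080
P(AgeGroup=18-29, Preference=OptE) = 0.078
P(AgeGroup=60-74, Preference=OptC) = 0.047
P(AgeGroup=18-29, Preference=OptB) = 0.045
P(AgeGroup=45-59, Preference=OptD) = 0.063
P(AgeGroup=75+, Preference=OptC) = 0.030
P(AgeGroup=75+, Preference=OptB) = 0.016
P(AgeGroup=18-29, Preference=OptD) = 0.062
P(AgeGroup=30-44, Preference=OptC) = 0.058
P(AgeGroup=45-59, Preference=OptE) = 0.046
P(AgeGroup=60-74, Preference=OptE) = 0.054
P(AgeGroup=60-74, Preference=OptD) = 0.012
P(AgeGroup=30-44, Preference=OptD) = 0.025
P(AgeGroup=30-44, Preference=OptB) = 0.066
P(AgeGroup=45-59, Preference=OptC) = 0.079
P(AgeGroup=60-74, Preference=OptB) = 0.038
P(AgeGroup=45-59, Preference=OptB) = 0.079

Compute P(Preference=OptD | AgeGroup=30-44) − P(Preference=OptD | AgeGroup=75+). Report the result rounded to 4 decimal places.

0.0336

P(AgeGroup=30-44) = 0.066 + 0.058 + 0.025 + 0.062 = 0.211; P(Preference=OptD | AgeGroup=30-44) = 0.025/0.211 = 0.11848.
P(AgeGroup=75+) = 0.016 + 0.030 + 0.009 + 0.051 = 0.106; P(Preference=OptD | AgeGroup=75+) = 0.009/0.106 = 0.08491.
Difference = 0.0336.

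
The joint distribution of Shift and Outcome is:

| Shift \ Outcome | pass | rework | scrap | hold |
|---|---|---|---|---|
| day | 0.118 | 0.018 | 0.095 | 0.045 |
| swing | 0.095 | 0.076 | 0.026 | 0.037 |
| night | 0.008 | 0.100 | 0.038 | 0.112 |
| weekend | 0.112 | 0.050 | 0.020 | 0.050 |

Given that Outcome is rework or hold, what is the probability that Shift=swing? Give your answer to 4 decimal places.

0.2316

P(Outcome=rework) = 0.018 + 0.076 + 0.100 + 0.050 = 0.244.
P(Outcome=hold) = 0.045 + 0.037 + 0.112 + 0.050 = 0.244.
P(Outcome ∈ {rework, hold}) = 0.244 + 0.244 = 0.488; P(Shift=swing, Outcome ∈ {rework, hold}) = 0.076 + 0.037 = 0.113.
P(Shift=swing | Outcome ∈ {rework, hold}) = 0.113/0.488 = 0.2316.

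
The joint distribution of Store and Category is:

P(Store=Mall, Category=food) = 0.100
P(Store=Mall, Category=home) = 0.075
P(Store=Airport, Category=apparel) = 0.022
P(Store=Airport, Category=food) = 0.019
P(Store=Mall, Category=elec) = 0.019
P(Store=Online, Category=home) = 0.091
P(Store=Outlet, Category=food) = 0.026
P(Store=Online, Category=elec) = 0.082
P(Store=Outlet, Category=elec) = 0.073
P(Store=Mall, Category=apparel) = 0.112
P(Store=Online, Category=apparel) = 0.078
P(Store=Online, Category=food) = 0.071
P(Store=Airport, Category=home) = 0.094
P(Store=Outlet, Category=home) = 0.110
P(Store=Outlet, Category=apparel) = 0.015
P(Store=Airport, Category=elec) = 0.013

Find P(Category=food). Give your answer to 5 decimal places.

0.21600

P(Category=food) = 0.100 + 0.019 + 0.026 + 0.071 = 0.216.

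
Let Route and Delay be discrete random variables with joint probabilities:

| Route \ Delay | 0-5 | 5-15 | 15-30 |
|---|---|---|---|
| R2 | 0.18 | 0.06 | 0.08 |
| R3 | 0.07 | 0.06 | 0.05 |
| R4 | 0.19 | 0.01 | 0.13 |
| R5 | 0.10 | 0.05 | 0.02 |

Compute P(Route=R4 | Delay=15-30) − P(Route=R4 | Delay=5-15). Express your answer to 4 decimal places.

0.4087

P(Delay=15-30) = 0.08 + 0.05 + 0.13 + 0.02 = 0.28; P(Route=R4 | Delay=15-30) = 0.13/0.28 = 0.46429.
P(Delay=5-15) = 0.06 + 0.06 + 0.01 + 0.05 = 0.18; P(Route=R4 | Delay=5-15) = 0.01/0.18 = 0.05556.
Difference = 0.4087.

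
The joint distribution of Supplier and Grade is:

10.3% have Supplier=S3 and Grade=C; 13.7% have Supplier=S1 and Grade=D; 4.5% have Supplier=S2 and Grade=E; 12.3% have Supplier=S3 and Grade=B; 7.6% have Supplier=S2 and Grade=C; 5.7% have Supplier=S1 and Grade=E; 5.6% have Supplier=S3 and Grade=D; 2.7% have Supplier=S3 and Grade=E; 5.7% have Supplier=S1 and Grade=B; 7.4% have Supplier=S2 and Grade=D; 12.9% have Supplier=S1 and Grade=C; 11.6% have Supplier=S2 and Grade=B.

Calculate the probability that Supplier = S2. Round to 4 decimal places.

P(Supplier=S2) = 0.116 + 0.076 + 0.074 + 0.045 = 0.311.

0.3110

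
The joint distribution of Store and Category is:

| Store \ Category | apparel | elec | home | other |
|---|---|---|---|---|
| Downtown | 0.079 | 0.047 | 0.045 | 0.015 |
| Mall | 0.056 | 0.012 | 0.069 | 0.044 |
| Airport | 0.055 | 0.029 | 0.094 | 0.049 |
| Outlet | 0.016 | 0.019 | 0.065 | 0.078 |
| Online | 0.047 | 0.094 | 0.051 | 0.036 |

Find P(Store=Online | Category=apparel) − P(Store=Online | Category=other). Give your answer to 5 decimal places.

0.02361

P(Category=apparel) = 0.079 + 0.056 + 0.055 + 0.016 + 0.047 = 0.253; P(Store=Online | Category=apparel) = 0.047/0.253 = 0.185771.
P(Category=other) = 0.015 + 0.044 + 0.049 + 0.078 + 0.036 = 0.222; P(Store=Online | Category=other) = 0.036/0.222 = 0.162162.
Difference = 0.02361.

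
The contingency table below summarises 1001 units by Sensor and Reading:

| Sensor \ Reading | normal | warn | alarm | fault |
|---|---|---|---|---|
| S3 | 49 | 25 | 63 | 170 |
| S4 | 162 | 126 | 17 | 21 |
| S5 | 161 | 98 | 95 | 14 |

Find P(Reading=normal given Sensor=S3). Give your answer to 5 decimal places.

Total with Sensor=S3: 49 + 25 + 63 + 170 = 307.
P(Reading=normal | Sensor=S3) = 49/307 = 0.15961.

0.15961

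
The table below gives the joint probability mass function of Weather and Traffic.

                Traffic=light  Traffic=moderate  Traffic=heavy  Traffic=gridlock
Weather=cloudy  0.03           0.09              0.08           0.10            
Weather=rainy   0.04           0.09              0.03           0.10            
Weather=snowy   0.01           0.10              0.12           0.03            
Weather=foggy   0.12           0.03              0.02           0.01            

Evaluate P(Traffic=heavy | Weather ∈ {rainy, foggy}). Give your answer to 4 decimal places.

0.1136

P(Weather=rainy) = 0.04 + 0.09 + 0.03 + 0.10 = 0.26.
P(Weather=foggy) = 0.12 + 0.03 + 0.02 + 0.01 = 0.18.
P(Weather ∈ {rainy, foggy}) = 0.26 + 0.18 = 0.44; P(Traffic=heavy, Weather ∈ {rainy, foggy}) = 0.03 + 0.02 = 0.05.
P(Traffic=heavy | Weather ∈ {rainy, foggy}) = 0.05/0.44 = 0.1136.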